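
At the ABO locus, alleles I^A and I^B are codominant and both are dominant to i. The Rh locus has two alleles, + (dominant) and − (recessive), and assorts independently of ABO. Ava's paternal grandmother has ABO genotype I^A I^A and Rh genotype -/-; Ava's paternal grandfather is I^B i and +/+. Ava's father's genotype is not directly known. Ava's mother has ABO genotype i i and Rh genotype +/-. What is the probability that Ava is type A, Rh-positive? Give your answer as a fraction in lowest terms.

Ava's father's ABO genotype from I^A I^A × I^B i: 1/2 I^A I^B, 1/2 I^A i.
Crossing each possibility with the mother i i and summing P(type A): 1/2·1/2 + 1/2·1/2 = 1/2.
Similarly for Rh via the father's Rh distribution: P(Rh+) = 3/4.
Independent loci: 1/2 × 3/4 = 3/8.

3/8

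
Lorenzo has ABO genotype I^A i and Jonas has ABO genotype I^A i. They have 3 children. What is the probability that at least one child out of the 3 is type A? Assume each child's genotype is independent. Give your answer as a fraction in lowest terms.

ABO cross I^A i × I^A i → 1/4 O, 3/4 A.
So P(type A) = 3/4 per child.
P(none) = (1/4)^3 = 1/64; P(at least one) = 1 − 1/64 = 63/64.

63/64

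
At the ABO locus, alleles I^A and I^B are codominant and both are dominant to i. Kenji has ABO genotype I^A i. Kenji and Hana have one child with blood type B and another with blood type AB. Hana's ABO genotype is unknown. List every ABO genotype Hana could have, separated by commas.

For each candidate genotype of Hana, check whether crossing it with I^A i can produce every observed child phenotype.
  I^A I^A → possible child types {A} ✗
  I^A I^B → possible child types {A, B, AB} ✓
  I^A i → possible child types {O, A} ✗
  I^B I^B → possible child types {B, AB} ✓
  I^B i → possible child types {O, A, B, AB} ✓
  i i → possible child types {O, A} ✗

I^A I^B, I^B I^B, I^B i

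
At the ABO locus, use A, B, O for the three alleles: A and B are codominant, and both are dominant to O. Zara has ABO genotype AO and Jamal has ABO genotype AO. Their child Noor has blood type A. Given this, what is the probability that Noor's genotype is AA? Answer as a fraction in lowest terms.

1/3

Cross AO × AO → 1/4 AA, 1/2 AO, 1/4 OO.
Type-A genotypes among offspring: AA (1/4), AO (1/2); total 3/4.
P(AA | type A) = (1/4) / (3/4) = 1/3.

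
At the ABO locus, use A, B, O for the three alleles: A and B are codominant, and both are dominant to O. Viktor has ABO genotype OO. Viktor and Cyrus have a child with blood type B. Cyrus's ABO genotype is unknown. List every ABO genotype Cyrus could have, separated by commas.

AB, BB, BO

For each candidate genotype of Cyrus, check whether crossing it with OO can produce every observed child phenotype.
  AA → possible child types {A} ✗
  AB → possible child types {A, B} ✓
  AO → possible child types {O, A} ✗
  BB → possible child types {B} ✓
  BO → possible child types {O, B} ✓
  OO → possible child types {O} ✗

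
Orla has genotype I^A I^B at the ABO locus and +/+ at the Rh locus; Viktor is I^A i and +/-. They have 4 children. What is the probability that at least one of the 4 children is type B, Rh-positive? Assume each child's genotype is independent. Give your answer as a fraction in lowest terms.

175/256

ABO cross I^A I^B × I^A i → 1/2 A, 1/4 B, 1/4 AB.
Rh cross +/+ × +/- → 1 Rh+; so P(type B, Rh-positive) = 1/4 × 1 = 1/4 per child.
P(none) = (3/4)^4 = 81/256; P(at least one) = 1 − 81/256 = 175/256.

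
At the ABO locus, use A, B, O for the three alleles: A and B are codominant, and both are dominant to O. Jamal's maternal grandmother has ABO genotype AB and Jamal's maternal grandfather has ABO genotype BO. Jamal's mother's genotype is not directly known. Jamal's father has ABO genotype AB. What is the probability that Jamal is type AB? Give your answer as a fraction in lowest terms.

Jamal's mother's ABO genotype from AB × BO: 1/4 AB, 1/4 AO, 1/4 BB, 1/4 BO.
Crossing each possibility with the father AB and summing P(type AB): 1/4·1/2 + 1/4·1/4 + 1/4·1/2 + 1/4·1/4 = 3/8.

3/8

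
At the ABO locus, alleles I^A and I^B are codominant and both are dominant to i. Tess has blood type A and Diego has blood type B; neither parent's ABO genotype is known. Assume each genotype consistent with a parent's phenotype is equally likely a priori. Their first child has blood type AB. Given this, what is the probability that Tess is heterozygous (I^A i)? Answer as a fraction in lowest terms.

Possible genotypes: Tess ∈ {I^A I^A, I^A i}; Diego ∈ {I^B I^B, I^B i}.
Weight each parental genotype pair by prior × P(type-AB child):
  I^A I^A × I^B I^B: posterior weight 4/9.
  I^A I^A × I^B i: posterior weight 2/9.
  I^A i × I^B I^B: posterior weight 2/9.
  I^A i × I^B i: posterior weight 1/9.
Sum the posterior weight over pairs where Tess is I^A i: 1/3.

1/3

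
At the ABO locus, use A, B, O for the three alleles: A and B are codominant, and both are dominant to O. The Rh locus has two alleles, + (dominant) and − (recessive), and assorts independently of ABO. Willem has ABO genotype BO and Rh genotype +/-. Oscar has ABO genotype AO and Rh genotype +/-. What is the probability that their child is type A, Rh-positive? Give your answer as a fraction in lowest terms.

3/16

ABO cross BO × AO → offspring phenotypes: 1/4 O, 1/4 A, 1/4 B, 1/4 AB.
Rh cross +/- × +/- → 3/4 Rh+, 1/4 Rh-.
Independent loci: P(type A, Rh-positive) = 1/4 × 3/4 = 3/16.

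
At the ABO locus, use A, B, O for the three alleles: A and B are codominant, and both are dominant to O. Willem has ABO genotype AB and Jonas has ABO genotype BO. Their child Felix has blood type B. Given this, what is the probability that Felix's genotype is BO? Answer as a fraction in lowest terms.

Cross AB × BO → 1/4 AB, 1/4 AO, 1/4 BB, 1/4 BO.
Type-B genotypes among offspring: BB (1/4), BO (1/4); total 1/2.
P(BO | type B) = (1/4) / (1/2) = 1/2.

1/2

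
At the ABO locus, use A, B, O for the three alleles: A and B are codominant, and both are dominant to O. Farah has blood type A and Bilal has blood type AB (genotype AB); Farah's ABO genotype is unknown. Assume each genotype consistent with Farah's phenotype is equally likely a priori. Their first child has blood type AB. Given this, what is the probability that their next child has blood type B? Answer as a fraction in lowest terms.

Possible genotypes: Farah ∈ {AA, AO}; Bilal ∈ {AB}.
Weight each parental genotype pair by prior × P(type-AB child):
  AA × AB: posterior weight 2/3; P(next child type B) = 0.
  AO × AB: posterior weight 1/3; P(next child type B) = 1/4.
Weighted sum = 1/12.

1/12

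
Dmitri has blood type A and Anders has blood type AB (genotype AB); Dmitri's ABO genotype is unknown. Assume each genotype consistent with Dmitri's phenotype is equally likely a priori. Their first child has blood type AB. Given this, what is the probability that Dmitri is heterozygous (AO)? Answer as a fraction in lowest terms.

Possible genotypes: Dmitri ∈ {AA, AO}; Anders ∈ {AB}.
Weight each parental genotype pair by prior × P(type-AB child):
  AA × AB: posterior weight 2/3.
  AO × AB: posterior weight 1/3.
Sum the posterior weight over pairs where Dmitri is AO: 1/3.

1/3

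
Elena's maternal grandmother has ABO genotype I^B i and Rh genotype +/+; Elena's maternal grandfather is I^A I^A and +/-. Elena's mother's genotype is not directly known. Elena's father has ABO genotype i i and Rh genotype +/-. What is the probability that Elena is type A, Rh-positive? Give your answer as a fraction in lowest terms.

7/16

Elena's mother's ABO genotype from I^B i × I^A I^A: 1/2 I^A I^B, 1/2 I^A i.
Crossing each possibility with the father i i and summing P(type A): 1/2·1/2 + 1/2·1/2 = 1/2.
Similarly for Rh via the mother's Rh distribution: P(Rh+) = 7/8.
Independent loci: 1/2 × 7/8 = 7/16.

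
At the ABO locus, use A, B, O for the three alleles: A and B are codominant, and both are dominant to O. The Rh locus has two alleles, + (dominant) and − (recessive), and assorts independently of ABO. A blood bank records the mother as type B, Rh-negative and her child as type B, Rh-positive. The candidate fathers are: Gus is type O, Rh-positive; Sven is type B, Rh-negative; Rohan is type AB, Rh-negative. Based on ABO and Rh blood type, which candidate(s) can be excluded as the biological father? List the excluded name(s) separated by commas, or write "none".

A candidate is excluded only if no genotype consistent with his phenotype could produce a type B, Rh-positive child with a type B, Rh-negative mother.
Sven (type B, Rh-): no genotype consistent with that phenotype can produce a type-B Rh+ child with a type-B mother.
Rohan (type AB, Rh-): no genotype consistent with that phenotype can produce a type-B Rh+ child with a type-B mother.

Sven, Rohan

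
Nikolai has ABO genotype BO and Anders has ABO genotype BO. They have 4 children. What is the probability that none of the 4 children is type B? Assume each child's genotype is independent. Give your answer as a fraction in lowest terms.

1/256

ABO cross BO × BO → 1/4 O, 3/4 B.
So P(type B) = 3/4 per child.
P(not type B) = 1/4 for one child; (1/4)^4 = 1/256.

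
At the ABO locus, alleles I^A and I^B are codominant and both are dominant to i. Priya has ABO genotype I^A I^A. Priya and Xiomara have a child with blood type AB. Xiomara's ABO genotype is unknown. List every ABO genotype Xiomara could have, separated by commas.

For each candidate genotype of Xiomara, check whether crossing it with I^A I^A can produce every observed child phenotype.
  I^A I^A → possible child types {A} ✗
  I^A I^B → possible child types {A, AB} ✓
  I^A i → possible child types {A} ✗
  I^B I^B → possible child types {AB} ✓
  I^B i → possible child types {A, AB} ✓
  i i → possible child types {A} ✗

I^A I^B, I^B I^B, I^B i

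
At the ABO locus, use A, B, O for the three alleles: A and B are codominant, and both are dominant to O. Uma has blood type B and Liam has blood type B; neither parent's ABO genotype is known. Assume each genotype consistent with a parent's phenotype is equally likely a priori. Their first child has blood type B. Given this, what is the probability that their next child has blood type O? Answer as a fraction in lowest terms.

Possible genotypes: Uma ∈ {BB, BO}; Liam ∈ {BB, BO}.
Weight each parental genotype pair by prior × P(type-B child):
  BB × BB: posterior weight 4/15; P(next child type O) = 0.
  BB × BO: posterior weight 4/15; P(next child type O) = 0.
  BO × BB: posterior weight 4/15; P(next child type O) = 0.
  BO × BO: posterior weight 1/5; P(next child type O) = 1/4.
Weighted sum = 1/20.

1/20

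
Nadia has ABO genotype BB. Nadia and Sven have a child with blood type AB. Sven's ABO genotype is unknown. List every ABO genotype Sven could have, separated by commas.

For each candidate genotype of Sven, check whether crossing it with BB can produce every observed child phenotype.
  AA → possible child types {AB} ✓
  AB → possible child types {B, AB} ✓
  AO → possible child types {B, AB} ✓
  BB → possible child types {B} ✗
  BO → possible child types {B} ✗
  OO → possible child types {B} ✗

AA, AB, AO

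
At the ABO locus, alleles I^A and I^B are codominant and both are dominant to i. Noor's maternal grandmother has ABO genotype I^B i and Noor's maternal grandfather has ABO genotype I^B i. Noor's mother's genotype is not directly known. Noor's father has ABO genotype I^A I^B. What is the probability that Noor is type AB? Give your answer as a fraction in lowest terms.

1/4

Noor's mother's ABO genotype from I^B i × I^B i: 1/4 I^B I^B, 1/2 I^B i, 1/4 i i.
Crossing each possibility with the father I^A I^B and summing P(type AB): 1/4·1/2 + 1/2·1/4 + 1/4·0 = 1/4.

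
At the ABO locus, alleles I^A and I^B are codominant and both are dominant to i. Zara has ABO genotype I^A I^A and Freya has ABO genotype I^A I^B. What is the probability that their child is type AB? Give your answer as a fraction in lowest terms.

ABO cross I^A I^A × I^A I^B → offspring phenotypes: 1/2 A, 1/2 AB.
So P(type AB) = 1/2.

1/2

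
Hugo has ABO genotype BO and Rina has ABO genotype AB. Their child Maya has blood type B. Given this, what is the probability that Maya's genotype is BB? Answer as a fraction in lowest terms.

1/2

Cross BO × AB → 1/4 AB, 1/4 AO, 1/4 BB, 1/4 BO.
Type-B genotypes among offspring: BB (1/4), BO (1/4); total 1/2.
P(BB | type B) = (1/4) / (1/2) = 1/2.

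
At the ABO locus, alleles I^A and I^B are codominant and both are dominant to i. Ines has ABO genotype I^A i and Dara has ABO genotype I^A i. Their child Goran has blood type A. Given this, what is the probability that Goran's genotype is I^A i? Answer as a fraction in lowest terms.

2/3

Cross I^A i × I^A i → 1/4 I^A I^A, 1/2 I^A i, 1/4 i i.
Type-A genotypes among offspring: I^A I^A (1/4), I^A i (1/2); total 3/4.
P(I^A i | type A) = (1/2) / (3/4) = 2/3.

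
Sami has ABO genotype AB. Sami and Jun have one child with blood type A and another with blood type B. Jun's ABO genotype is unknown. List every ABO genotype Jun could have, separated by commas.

AB, AO, BO, OO

For each candidate genotype of Jun, check whether crossing it with AB can produce every observed child phenotype.
  AA → possible child types {A, AB} ✗
  AB → possible child types {A, B, AB} ✓
  AO → possible child types {A, B, AB} ✓
  BB → possible child types {B, AB} ✗
  BO → possible child types {A, B, AB} ✓
  OO → possible child types {A, B} ✓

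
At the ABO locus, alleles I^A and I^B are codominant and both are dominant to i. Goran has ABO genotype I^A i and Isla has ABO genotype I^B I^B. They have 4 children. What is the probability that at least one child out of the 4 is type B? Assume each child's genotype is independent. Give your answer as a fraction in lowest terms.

15/16

ABO cross I^A i × I^B I^B → 1/2 B, 1/2 AB.
So P(type B) = 1/2 per child.
P(none) = (1/2)^4 = 1/16; P(at least one) = 1 − 1/16 = 15/16.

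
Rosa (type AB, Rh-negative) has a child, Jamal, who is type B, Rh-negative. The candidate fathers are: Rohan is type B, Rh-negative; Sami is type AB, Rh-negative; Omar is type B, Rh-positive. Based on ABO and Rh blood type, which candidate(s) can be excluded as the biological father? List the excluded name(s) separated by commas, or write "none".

none

A candidate is excluded only if no genotype consistent with his phenotype could produce a type B, Rh-negative child with a type AB, Rh-negative mother.
Every candidate has at least one consistent genotype combination, so none can be excluded.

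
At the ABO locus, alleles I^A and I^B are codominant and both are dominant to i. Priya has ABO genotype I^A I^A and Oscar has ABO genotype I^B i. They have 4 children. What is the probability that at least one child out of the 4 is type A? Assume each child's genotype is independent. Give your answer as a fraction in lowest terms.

15/16

ABO cross I^A I^A × I^B i → 1/2 A, 1/2 AB.
So P(type A) = 1/2 per child.
P(none) = (1/2)^4 = 1/16; P(at least one) = 1 − 1/16 = 15/16.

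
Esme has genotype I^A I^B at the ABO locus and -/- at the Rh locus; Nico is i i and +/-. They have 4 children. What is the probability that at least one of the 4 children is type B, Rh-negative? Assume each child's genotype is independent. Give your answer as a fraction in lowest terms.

175/256

ABO cross I^A I^B × i i → 1/2 A, 1/2 B.
Rh cross -/- × +/- → 1/2 Rh+, 1/2 Rh-; so P(type B, Rh-negative) = 1/2 × 1/2 = 1/4 per child.
P(none) = (3/4)^4 = 81/256; P(at least one) = 1 − 81/256 = 175/256.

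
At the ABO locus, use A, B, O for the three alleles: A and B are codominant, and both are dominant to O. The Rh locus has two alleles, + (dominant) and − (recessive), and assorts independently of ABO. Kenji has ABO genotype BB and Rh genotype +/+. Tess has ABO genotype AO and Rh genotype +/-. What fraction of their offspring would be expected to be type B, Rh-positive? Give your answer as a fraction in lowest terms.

ABO cross BB × AO → offspring phenotypes: 1/2 B, 1/2 AB.
Rh cross +/+ × +/- → 1 Rh+.
Independent loci: P(type B, Rh-positive) = 1/2 × 1 = 1/2.

1/2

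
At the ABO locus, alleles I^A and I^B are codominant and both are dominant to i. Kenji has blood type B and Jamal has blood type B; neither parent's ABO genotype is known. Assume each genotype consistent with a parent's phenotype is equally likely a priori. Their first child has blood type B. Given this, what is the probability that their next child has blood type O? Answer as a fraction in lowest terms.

1/20

Possible genotypes: Kenji ∈ {I^B I^B, I^B i}; Jamal ∈ {I^B I^B, I^B i}.
Weight each parental genotype pair by prior × P(type-B child):
  I^B I^B × I^B I^B: posterior weight 4/15; P(next child type O) = 0.
  I^B I^B × I^B i: posterior weight 4/15; P(next child type O) = 0.
  I^B i × I^B I^B: posterior weight 4/15; P(next child type O) = 0.
  I^B i × I^B i: posterior weight 1/5; P(next child type O) = 1/4.
Weighted sum = 1/20.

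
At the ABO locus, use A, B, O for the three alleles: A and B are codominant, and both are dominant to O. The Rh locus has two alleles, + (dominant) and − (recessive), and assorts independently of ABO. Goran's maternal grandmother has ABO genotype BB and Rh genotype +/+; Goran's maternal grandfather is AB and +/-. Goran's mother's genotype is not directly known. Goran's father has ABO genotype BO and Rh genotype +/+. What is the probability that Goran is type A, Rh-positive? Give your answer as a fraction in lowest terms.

1/8

Goran's mother's ABO genotype from BB × AB: 1/2 AB, 1/2 BB.
Crossing each possibility with the father BO and summing P(type A): 1/2·1/4 + 1/2·0 = 1/8.
Similarly for Rh via the mother's Rh distribution: P(Rh+) = 1.
Independent loci: 1/8 × 1 = 1/8.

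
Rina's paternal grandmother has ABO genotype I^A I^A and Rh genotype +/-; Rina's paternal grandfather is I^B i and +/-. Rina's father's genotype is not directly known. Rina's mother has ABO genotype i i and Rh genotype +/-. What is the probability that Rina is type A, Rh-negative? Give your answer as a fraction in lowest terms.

Rina's father's ABO genotype from I^A I^A × I^B i: 1/2 I^A I^B, 1/2 I^A i.
Crossing each possibility with the mother i i and summing P(type A): 1/2·1/2 + 1/2·1/2 = 1/2.
Similarly for Rh via the father's Rh distribution: P(Rh-) = 1/4.
Independent loci: 1/2 × 1/4 = 1/8.

1/8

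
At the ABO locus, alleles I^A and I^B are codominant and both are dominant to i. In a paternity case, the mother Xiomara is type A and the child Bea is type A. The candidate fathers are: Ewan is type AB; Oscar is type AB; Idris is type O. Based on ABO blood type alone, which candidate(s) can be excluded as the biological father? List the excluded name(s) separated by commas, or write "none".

none

A candidate is excluded only if no genotype consistent with his phenotype could produce a type A child with a type A mother.
Every candidate has at least one consistent genotype combination, so none can be excluded.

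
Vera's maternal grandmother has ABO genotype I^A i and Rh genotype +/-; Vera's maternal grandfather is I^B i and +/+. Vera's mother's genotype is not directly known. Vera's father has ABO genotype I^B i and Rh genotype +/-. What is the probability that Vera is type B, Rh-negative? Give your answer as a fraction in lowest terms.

Vera's mother's ABO genotype from I^A i × I^B i: 1/4 I^A I^B, 1/4 I^A i, 1/4 I^B i, 1/4 i i.
Crossing each possibility with the father I^B i and summing P(type B): 1/4·1/2 + 1/4·1/4 + 1/4·3/4 + 1/4·1/2 = 1/2.
Similarly for Rh via the mother's Rh distribution: P(Rh-) = 1/8.
Independent loci: 1/2 × 1/8 = 1/16.

1/16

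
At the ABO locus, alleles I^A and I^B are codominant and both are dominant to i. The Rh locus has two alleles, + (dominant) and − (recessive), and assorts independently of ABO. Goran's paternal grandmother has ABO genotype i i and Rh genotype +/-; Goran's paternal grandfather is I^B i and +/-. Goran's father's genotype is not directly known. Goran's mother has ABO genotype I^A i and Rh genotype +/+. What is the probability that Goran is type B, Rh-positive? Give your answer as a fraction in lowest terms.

Goran's father's ABO genotype from i i × I^B i: 1/2 I^B i, 1/2 i i.
Crossing each possibility with the mother I^A i and summing P(type B): 1/2·1/4 + 1/2·0 = 1/8.
Similarly for Rh via the father's Rh distribution: P(Rh+) = 1.
Independent loci: 1/8 × 1 = 1/8.

1/8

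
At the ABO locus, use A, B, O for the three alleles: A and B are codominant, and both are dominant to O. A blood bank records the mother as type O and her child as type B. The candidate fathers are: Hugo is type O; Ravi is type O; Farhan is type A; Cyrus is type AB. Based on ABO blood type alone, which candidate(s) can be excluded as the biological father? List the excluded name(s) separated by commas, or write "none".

Hugo, Ravi, Farhan

A candidate is excluded only if no genotype consistent with his phenotype could produce a type B child with a type O mother.
Hugo (type O): no genotype consistent with that phenotype can produce a type-B child with a type-O mother.
Ravi (type O): no genotype consistent with that phenotype can produce a type-B child with a type-O mother.
Farhan (type A): no genotype consistent with that phenotype can produce a type-B child with a type-O mother.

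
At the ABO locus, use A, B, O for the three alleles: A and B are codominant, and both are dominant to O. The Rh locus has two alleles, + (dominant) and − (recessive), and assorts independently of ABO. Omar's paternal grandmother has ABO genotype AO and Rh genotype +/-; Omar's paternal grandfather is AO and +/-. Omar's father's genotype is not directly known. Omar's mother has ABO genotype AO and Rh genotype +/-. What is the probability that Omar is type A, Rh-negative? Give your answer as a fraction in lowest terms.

Omar's father's ABO genotype from AO × AO: 1/4 AA, 1/2 AO, 1/4 OO.
Crossing each possibility with the mother AO and summing P(type A): 1/4·1 + 1/2·3/4 + 1/4·1/2 = 3/4.
Similarly for Rh via the father's Rh distribution: P(Rh-) = 1/4.
Independent loci: 3/4 × 1/4 = 3/16.

3/16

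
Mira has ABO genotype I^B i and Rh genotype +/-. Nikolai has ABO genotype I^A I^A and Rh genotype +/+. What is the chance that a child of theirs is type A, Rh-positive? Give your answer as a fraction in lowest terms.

ABO cross I^B i × I^A I^A → offspring phenotypes: 1/2 A, 1/2 AB.
Rh cross +/- × +/+ → 1 Rh+.
Independent loci: P(type A, Rh-positive) = 1/2 × 1 = 1/2.

1/2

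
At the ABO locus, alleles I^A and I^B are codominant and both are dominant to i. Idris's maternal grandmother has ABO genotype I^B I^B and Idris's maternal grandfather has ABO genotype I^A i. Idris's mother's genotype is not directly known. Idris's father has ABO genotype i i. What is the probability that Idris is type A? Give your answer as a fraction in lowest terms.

1/4

Idris's mother's ABO genotype from I^B I^B × I^A i: 1/2 I^A I^B, 1/2 I^B i.
Crossing each possibility with the father i i and summing P(type A): 1/2·1/2 + 1/2·0 = 1/4.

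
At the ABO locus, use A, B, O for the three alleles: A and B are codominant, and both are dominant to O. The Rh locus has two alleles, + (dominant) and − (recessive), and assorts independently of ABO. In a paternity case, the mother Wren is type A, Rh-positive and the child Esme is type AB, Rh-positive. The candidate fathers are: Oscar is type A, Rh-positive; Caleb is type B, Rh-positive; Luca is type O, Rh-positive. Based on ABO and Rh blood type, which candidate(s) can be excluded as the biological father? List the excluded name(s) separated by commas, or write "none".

A candidate is excluded only if no genotype consistent with his phenotype could produce a type AB, Rh-positive child with a type A, Rh-positive mother.
Oscar (type A, Rh+): no genotype consistent with that phenotype can produce a type-AB Rh+ child with a type-A mother.
Luca (type O, Rh+): no genotype consistent with that phenotype can produce a type-AB Rh+ child with a type-A mother.

Oscar, Luca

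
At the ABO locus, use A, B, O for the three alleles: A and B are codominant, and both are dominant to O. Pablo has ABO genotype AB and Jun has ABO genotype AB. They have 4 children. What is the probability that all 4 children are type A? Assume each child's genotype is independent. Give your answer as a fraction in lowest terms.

ABO cross AB × AB → 1/4 A, 1/4 B, 1/2 AB.
So P(type A) = 1/4 per child.
All 4 independent: (1/4)^4 = 1/256.

1/256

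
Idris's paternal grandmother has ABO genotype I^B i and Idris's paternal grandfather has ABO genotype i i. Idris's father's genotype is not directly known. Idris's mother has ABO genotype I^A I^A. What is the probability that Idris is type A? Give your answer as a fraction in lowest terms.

Idris's father's ABO genotype from I^B i × i i: 1/2 I^B i, 1/2 i i.
Crossing each possibility with the mother I^A I^A and summing P(type A): 1/2·1/2 + 1/2·1 = 3/4.

3/4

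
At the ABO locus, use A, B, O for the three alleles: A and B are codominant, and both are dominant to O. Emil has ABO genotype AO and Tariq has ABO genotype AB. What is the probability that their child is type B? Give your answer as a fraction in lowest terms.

1/4

ABO cross AO × AB → offspring phenotypes: 1/2 A, 1/4 B, 1/4 AB.
So P(type B) = 1/4.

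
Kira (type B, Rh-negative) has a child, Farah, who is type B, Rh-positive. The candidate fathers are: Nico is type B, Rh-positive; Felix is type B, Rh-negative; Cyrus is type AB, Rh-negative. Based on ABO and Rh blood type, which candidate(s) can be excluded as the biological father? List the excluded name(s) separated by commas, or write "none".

A candidate is excluded only if no genotype consistent with his phenotype could produce a type B, Rh-positive child with a type B, Rh-negative mother.
Felix (type B, Rh-): no genotype consistent with that phenotype can produce a type-B Rh+ child with a type-B mother.
Cyrus (type AB, Rh-): no genotype consistent with that phenotype can produce a type-B Rh+ child with a type-B mother.

Felix, Cyrus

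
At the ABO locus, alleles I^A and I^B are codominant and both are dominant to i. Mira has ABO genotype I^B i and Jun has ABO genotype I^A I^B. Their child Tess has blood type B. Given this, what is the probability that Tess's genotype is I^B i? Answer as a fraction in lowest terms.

1/2

Cross I^B i × I^A I^B → 1/4 I^A I^B, 1/4 I^A i, 1/4 I^B I^B, 1/4 I^B i.
Type-B genotypes among offspring: I^B I^B (1/4), I^B i (1/4); total 1/2.
P(I^B i | type B) = (1/4) / (1/2) = 1/2.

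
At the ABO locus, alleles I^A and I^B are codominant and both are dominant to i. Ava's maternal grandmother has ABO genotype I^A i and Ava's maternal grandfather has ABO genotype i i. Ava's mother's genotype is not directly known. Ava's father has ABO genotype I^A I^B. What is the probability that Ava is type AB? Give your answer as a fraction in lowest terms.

Ava's mother's ABO genotype from I^A i × i i: 1/2 I^A i, 1/2 i i.
Crossing each possibility with the father I^A I^B and summing P(type AB): 1/2·1/4 + 1/2·0 = 1/8.

1/8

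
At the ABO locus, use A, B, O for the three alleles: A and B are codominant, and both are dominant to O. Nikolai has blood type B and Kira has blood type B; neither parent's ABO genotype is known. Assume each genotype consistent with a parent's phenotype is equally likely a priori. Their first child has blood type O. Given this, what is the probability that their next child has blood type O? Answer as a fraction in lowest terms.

Possible genotypes: Nikolai ∈ {BB, BO}; Kira ∈ {BB, BO}.
Weight each parental genotype pair by prior × P(type-O child):
  BO × BO: posterior weight 1; P(next child type O) = 1/4.
Weighted sum = 1/4.

1/4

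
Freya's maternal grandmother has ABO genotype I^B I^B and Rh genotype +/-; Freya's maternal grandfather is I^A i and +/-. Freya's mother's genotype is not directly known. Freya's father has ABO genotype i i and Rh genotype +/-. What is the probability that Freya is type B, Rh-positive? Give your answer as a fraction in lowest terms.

Freya's mother's ABO genotype from I^B I^B × I^A i: 1/2 I^A I^B, 1/2 I^B i.
Crossing each possibility with the father i i and summing P(type B): 1/2·1/2 + 1/2·1/2 = 1/2.
Similarly for Rh via the mother's Rh distribution: P(Rh+) = 3/4.
Independent loci: 1/2 × 3/4 = 3/8.

3/8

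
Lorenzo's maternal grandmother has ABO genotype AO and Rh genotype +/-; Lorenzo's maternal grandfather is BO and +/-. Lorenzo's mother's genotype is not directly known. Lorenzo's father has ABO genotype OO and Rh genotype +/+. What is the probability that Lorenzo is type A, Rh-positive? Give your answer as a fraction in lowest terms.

Lorenzo's mother's ABO genotype from AO × BO: 1/4 AB, 1/4 AO, 1/4 BO, 1/4 OO.
Crossing each possibility with the father OO and summing P(type A): 1/4·1/2 + 1/4·1/2 + 1/4·0 + 1/4·0 = 1/4.
Similarly for Rh via the mother's Rh distribution: P(Rh+) = 1.
Independent loci: 1/4 × 1 = 1/4.

1/4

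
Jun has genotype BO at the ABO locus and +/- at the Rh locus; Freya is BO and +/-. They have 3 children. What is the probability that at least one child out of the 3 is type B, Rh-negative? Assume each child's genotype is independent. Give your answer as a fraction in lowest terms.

ABO cross BO × BO → 1/4 O, 3/4 B.
Rh cross +/- × +/- → 3/4 Rh+, 1/4 Rh-; so P(type B, Rh-negative) = 3/4 × 1/4 = 3/16 per child.
P(none) = (13/16)^3 = 2197/4096; P(at least one) = 1 − 2197/4096 = 1899/4096.

1899/4096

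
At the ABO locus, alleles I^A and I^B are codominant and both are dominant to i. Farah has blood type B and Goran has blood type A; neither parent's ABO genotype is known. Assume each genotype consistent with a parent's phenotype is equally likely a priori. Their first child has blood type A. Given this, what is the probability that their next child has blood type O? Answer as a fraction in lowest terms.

Possible genotypes: Farah ∈ {I^B I^B, I^B i}; Goran ∈ {I^A I^A, I^A i}.
Weight each parental genotype pair by prior × P(type-A child):
  I^B i × I^A I^A: posterior weight 2/3; P(next child type O) = 0.
  I^B i × I^A i: posterior weight 1/3; P(next child type O) = 1/4.
Weighted sum = 1/12.

1/12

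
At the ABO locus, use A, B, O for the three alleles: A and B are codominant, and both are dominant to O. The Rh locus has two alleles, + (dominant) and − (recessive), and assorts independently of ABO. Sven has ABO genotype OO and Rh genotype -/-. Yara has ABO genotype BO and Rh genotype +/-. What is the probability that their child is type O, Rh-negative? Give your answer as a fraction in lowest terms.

1/4

ABO cross OO × BO → offspring phenotypes: 1/2 O, 1/2 B.
Rh cross -/- × +/- → 1/2 Rh+, 1/2 Rh-.
Independent loci: P(type O, Rh-negative) = 1/2 × 1/2 = 1/4.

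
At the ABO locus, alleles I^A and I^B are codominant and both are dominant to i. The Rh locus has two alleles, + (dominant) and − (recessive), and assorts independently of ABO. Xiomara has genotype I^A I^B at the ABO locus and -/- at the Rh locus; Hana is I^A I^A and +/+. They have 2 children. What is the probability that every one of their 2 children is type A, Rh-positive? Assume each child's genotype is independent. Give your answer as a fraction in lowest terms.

1/4

ABO cross I^A I^B × I^A I^A → 1/2 A, 1/2 AB.
Rh cross -/- × +/+ → 1 Rh+; so P(type A, Rh-positive) = 1/2 × 1 = 1/2 per child.
All 2 independent: (1/2)^2 = 1/4.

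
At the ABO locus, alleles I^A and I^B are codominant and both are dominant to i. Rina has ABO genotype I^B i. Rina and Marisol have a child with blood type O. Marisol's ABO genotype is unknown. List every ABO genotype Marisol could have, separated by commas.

For each candidate genotype of Marisol, check whether crossing it with I^B i can produce every observed child phenotype.
  I^A I^A → possible child types {A, AB} ✗
  I^A I^B → possible child types {A, B, AB} ✗
  I^A i → possible child types {O, A, B, AB} ✓
  I^B I^B → possible child types {B} ✗
  I^B i → possible child types {O, B} ✓
  i i → possible child types {O, B} ✓

I^A i, I^B i, i i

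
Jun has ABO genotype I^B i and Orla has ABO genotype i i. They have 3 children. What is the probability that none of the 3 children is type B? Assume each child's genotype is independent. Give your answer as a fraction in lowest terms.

ABO cross I^B i × i i → 1/2 O, 1/2 B.
So P(type B) = 1/2 per child.
P(not type B) = 1/2 for one child; (1/2)^3 = 1/8.

1/8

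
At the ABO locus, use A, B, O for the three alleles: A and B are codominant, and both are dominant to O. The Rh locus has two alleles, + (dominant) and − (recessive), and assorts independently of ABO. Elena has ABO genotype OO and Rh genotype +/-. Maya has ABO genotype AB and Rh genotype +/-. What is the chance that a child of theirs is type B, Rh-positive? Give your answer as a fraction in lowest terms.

3/8

ABO cross OO × AB → offspring phenotypes: 1/2 A, 1/2 B.
Rh cross +/- × +/- → 3/4 Rh+, 1/4 Rh-.
Independent loci: P(type B, Rh-positive) = 1/2 × 3/4 = 3/8.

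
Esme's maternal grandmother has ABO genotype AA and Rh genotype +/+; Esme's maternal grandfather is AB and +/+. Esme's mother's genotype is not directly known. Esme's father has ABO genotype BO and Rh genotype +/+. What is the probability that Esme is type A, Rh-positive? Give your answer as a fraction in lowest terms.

3/8

Esme's mother's ABO genotype from AA × AB: 1/2 AA, 1/2 AB.
Crossing each possibility with the father BO and summing P(type A): 1/2·1/2 + 1/2·1/4 = 3/8.
Similarly for Rh via the mother's Rh distribution: P(Rh+) = 1.
Independent loci: 3/8 × 1 = 3/8.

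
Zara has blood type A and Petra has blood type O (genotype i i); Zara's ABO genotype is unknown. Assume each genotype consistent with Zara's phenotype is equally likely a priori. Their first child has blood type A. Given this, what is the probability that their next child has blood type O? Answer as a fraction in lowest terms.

1/6

Possible genotypes: Zara ∈ {I^A I^A, I^A i}; Petra ∈ {i i}.
Weight each parental genotype pair by prior × P(type-A child):
  I^A I^A × i i: posterior weight 2/3; P(next child type O) = 0.
  I^A i × i i: posterior weight 1/3; P(next child type O) = 1/2.
Weighted sum = 1/6.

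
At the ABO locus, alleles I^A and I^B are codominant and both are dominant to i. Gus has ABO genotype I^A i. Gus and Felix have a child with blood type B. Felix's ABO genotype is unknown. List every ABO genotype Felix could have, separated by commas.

I^A I^B, I^B I^B, I^B i

For each candidate genotype of Felix, check whether crossing it with I^A i can produce every observed child phenotype.
  I^A I^A → possible child types {A} ✗
  I^A I^B → possible child types {A, B, AB} ✓
  I^A i → possible child types {O, A} ✗
  I^B I^B → possible child types {B, AB} ✓
  I^B i → possible child types {O, A, B, AB} ✓
  i i → possible child types {O, A} ✗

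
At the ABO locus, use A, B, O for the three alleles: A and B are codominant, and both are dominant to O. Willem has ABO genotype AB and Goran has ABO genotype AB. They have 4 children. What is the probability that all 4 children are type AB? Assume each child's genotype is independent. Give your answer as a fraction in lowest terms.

ABO cross AB × AB → 1/4 A, 1/4 B, 1/2 AB.
So P(type AB) = 1/2 per child.
All 4 independent: (1/2)^4 = 1/16.

1/16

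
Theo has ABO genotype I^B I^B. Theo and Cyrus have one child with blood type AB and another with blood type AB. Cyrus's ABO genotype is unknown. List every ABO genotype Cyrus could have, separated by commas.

For each candidate genotype of Cyrus, check whether crossing it with I^B I^B can produce every observed child phenotype.
  I^A I^A → possible child types {AB} ✓
  I^A I^B → possible child types {B, AB} ✓
  I^A i → possible child types {B, AB} ✓
  I^B I^B → possible child types {B} ✗
  I^B i → possible child types {B} ✗
  i i → possible child types {B} ✗

I^A I^A, I^A I^B, I^A i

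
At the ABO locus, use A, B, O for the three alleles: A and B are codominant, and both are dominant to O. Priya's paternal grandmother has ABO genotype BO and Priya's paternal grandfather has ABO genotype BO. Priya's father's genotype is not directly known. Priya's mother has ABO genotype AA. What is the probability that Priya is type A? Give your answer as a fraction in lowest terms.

Priya's father's ABO genotype from BO × BO: 1/4 BB, 1/2 BO, 1/4 OO.
Crossing each possibility with the mother AA and summing P(type A): 1/4·0 + 1/2·1/2 + 1/4·1 = 1/2.

1/2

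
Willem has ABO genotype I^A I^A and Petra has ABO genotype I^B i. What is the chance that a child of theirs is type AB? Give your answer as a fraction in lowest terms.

ABO cross I^A I^A × I^B i → offspring phenotypes: 1/2 A, 1/2 AB.
So P(type AB) = 1/2.

1/2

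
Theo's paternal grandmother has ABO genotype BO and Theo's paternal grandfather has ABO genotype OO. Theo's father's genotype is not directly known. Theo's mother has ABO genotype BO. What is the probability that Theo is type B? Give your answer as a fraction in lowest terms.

5/8

Theo's father's ABO genotype from BO × OO: 1/2 BO, 1/2 OO.
Crossing each possibility with the mother BO and summing P(type B): 1/2·3/4 + 1/2·1/2 = 5/8.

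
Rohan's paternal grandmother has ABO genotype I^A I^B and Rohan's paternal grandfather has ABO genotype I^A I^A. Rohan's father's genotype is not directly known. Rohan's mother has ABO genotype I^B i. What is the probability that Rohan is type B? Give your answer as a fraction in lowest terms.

1/4

Rohan's father's ABO genotype from I^A I^B × I^A I^A: 1/2 I^A I^A, 1/2 I^A I^B.
Crossing each possibility with the mother I^B i and summing P(type B): 1/2·0 + 1/2·1/2 = 1/4.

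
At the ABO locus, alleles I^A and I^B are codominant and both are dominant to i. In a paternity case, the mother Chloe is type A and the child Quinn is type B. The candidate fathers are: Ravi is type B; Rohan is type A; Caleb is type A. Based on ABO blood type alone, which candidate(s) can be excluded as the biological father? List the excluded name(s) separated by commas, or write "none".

A candidate is excluded only if no genotype consistent with his phenotype could produce a type B child with a type A mother.
Rohan (type A): no genotype consistent with that phenotype can produce a type-B child with a type-A mother.
Caleb (type A): no genotype consistent with that phenotype can produce a type-B child with a type-A mother.

Rohan, Caleb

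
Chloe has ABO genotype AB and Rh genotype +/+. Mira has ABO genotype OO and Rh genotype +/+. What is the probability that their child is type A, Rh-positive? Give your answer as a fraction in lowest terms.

ABO cross AB × OO → offspring phenotypes: 1/2 A, 1/2 B.
Rh cross +/+ × +/+ → 1 Rh+.
Independent loci: P(type A, Rh-positive) = 1/2 × 1 = 1/2.

1/2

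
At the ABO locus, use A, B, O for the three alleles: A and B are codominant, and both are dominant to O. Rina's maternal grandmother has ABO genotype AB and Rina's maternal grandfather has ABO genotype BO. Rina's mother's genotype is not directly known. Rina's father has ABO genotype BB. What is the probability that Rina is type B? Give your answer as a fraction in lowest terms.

3/4

Rina's mother's ABO genotype from AB × BO: 1/4 AB, 1/4 AO, 1/4 BB, 1/4 BO.
Crossing each possibility with the father BB and summing P(type B): 1/4·1/2 + 1/4·1/2 + 1/4·1 + 1/4·1 = 3/4.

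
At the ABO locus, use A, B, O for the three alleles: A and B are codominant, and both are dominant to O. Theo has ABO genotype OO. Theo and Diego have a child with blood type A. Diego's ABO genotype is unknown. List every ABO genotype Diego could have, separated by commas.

For each candidate genotype of Diego, check whether crossing it with OO can produce every observed child phenotype.
  AA → possible child types {A} ✓
  AB → possible child types {A, B} ✓
  AO → possible child types {O, A} ✓
  BB → possible child types {B} ✗
  BO → possible child types {O, B} ✗
  OO → possible child types {O} ✗

AA, AB, AO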